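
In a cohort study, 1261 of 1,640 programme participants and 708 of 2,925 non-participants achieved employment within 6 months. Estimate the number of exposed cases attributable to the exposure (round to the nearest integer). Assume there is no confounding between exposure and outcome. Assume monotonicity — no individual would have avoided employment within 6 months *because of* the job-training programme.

about 864 cases

p₁ = P(outcome | exposed) = 1261/1640 = 0.7689
p₀ = P(outcome | unexposed) = 708/2925 = 0.24205
PN = (p₁ − p₀)/p₁ = (0.7689 − 0.24205) / 0.7689 ≈ 0.68520.
Attributable cases ≈ PN × (exposed cases) = 0.68520 × 1261 ≈ 864.04.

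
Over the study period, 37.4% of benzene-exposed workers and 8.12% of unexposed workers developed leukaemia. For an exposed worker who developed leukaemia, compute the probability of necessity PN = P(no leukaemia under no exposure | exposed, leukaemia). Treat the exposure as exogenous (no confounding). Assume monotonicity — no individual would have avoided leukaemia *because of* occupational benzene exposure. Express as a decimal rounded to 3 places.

PN ≈ 0.783

p₁ = 0.374, p₀ = 0.0812.
Under exogeneity and monotonicity, PN = (p₁ − p₀) / p₁.
PN = (0.374 − 0.0812) / 0.374 = 0.2928 / 0.374 ≈ 0.7829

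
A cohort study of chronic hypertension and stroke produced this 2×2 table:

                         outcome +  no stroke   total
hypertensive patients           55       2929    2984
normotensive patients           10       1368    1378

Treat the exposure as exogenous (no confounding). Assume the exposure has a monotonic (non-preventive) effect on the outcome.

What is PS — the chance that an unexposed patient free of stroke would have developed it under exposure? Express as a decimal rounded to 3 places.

PS ≈ 0.011

p₁ = P(outcome | exposed) = 55/2984 = 0.018432
p₀ = P(outcome | unexposed) = 10/1378 = 0.0072569
Under exogeneity and monotonicity, PS = (p₁ − p₀)/(1 − p₀).
PS = (0.018432 − 0.0072569) / 0.99274 ≈ 0.0113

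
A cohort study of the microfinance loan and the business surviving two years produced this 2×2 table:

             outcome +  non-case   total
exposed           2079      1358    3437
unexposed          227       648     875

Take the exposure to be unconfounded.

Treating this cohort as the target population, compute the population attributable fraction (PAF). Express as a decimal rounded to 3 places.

PAF ≈ 0.515

p₁ = P(outcome | exposed) = 2079/3437 = 0.60489
p₀ = P(outcome | unexposed) = 227/875 = 0.25943
Exposure prevalence π = 3437/4312 = 0.79708; overall risk P(Y=1) = 0.53479.
Under exogeneity, PAF = [P(Y=1) − p₀]/P(Y=1).
PAF = (0.53479 − 0.25943) / 0.53479 ≈ 0.5149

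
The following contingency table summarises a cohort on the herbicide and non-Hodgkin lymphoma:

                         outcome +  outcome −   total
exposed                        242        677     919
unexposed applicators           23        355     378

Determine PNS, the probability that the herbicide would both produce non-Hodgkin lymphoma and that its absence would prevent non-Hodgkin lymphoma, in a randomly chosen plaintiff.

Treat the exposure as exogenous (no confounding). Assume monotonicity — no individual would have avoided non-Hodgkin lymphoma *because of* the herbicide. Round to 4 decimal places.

p₁ = P(outcome | exposed) = 242/919 = 0.26333
p₀ = P(outcome | unexposed) = 23/378 = 0.060847
Under exogeneity and monotonicity, PNS = p₁ − p₀.
PNS = 0.26333 − 0.060847 = 0.20248

PNS ≈ 0.2025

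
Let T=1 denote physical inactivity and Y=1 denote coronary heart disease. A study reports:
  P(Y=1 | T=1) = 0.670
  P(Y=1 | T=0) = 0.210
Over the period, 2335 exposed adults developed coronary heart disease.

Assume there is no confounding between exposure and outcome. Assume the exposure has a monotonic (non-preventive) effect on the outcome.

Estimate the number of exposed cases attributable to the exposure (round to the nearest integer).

about 1603 cases

Let p₁ = 0.67, p₀ = 0.21.
PN = (p₁ − p₀)/p₁ = (0.67 − 0.21) / 0.67 ≈ 0.68657.
Attributable cases ≈ PN × (exposed cases) = 0.68657 × 2335 ≈ 1603.13.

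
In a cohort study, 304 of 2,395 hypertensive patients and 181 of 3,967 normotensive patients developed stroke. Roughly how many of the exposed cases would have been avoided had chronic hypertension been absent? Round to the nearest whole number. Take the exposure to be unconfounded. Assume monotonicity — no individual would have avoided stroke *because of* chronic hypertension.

about 195 cases

p₁ = P(outcome | exposed) = 304/2395 = 0.12693
p₀ = P(outcome | unexposed) = 181/3967 = 0.045626
PN = (p₁ − p₀)/p₁ = (0.12693 − 0.045626) / 0.12693 ≈ 0.64054.
Attributable cases ≈ PN × (exposed cases) = 0.64054 × 304 ≈ 194.72.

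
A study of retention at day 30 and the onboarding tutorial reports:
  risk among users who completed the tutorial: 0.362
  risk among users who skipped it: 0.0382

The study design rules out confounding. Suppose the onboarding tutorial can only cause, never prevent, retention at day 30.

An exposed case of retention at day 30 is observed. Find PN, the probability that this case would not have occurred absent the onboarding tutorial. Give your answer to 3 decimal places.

PN ≈ 0.894

Let p₁ = 0.362, p₀ = 0.0382.
Under exogeneity and monotonicity, PN = (p₁ − p₀) / p₁.
PN = (0.362 − 0.0382) / 0.362 = 0.3238 / 0.362 ≈ 0.8945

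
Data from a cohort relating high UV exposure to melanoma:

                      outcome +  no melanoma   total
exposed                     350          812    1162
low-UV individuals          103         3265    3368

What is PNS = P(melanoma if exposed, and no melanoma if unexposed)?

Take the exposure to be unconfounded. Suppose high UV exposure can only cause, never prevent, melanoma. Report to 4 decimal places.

p₁ = P(outcome | exposed) = 350/1162 = 0.3012
p₀ = P(outcome | unexposed) = 103/3368 = 0.030582
Under exogeneity and monotonicity, PNS = p₁ − p₀.
PNS = 0.3012 − 0.030582 = 0.27062

PNS ≈ 0.2706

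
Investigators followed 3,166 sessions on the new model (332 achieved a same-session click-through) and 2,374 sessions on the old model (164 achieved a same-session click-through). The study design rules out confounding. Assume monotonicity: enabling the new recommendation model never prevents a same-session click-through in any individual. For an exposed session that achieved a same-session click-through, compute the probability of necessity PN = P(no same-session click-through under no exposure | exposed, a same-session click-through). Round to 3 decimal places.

p₁ = P(outcome | exposed) = 332/3166 = 0.10486
p₀ = P(outcome | unexposed) = 164/2374 = 0.069082
Under exogeneity and monotonicity, PN = (p₁ − p₀) / p₁.
PN = (0.10486 − 0.069082) / 0.10486 = 0.035782 / 0.10486 ≈ 0.3412

PN ≈ 0.341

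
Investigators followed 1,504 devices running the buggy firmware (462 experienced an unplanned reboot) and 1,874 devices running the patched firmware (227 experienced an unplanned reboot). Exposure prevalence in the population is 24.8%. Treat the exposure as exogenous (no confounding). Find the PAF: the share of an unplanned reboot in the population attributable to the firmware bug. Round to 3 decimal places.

p₁ = P(outcome | exposed) = 462/1504 = 0.30718
p₀ = P(outcome | unexposed) = 227/1874 = 0.12113
Overall risk P(Y=1) = π·p₁ + (1−π)·p₀ = 0.248×0.30718 + 0.752×0.12113 = 0.16727.
Under exogeneity, PAF = [P(Y=1) − p₀] / P(Y=1).
PAF = (0.16727 − 0.12113) / 0.16727 ≈ 0.2758

PAF ≈ 0.276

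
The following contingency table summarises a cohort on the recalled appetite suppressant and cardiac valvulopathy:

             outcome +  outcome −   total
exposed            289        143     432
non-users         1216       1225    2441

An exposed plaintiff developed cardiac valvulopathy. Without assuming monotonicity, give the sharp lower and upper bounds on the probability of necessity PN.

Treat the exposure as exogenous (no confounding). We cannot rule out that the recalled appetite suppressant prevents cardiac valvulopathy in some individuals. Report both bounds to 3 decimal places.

0.255 ≤ PN ≤ 0.750

p₁ = P(outcome | exposed) = 289/432 = 0.66898
p₀ = P(outcome | unexposed) = 1216/2441 = 0.49816
Under exogeneity alone the bounds on PN are max{0,(p₁−p₀)/p₁} ≤ PN ≤ min{1,(1−p₀)/p₁}.
  lower = (p₁ − p₀)/p₁ = 0.17082 / 0.66898 ≈ 0.2554
  upper = min{1, (1 − p₀)/p₁} = 0.50184 / 0.66898 ≈ 0.7502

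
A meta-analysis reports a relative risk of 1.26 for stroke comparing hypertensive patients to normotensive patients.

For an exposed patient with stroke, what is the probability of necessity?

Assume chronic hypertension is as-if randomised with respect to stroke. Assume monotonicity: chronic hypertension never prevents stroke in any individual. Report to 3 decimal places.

Under exogeneity and monotonicity, PN = (RR − 1) / RR = 1 − 1/RR.
PN = (1.26 − 1) / 1.26 = 0.26 / 1.26 ≈ 0.2063

PN ≈ 0.206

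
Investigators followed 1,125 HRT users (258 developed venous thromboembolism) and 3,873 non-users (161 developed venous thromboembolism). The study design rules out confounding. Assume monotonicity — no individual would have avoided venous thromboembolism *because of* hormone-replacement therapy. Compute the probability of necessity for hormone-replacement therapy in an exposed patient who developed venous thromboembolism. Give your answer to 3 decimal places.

PN ≈ 0.819

p₁ = P(outcome | exposed) = 258/1125 = 0.22933
p₀ = P(outcome | unexposed) = 161/3873 = 0.04157
Under exogeneity and monotonicity, PN = (p₁ − p₀) / p₁.
PN = (0.22933 − 0.04157) / 0.22933 = 0.18776 / 0.22933 ≈ 0.8187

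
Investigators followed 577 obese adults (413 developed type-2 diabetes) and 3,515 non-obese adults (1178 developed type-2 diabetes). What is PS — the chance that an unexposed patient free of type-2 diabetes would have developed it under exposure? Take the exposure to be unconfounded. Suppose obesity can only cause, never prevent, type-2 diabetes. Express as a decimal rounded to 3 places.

p₁ = P(outcome | exposed) = 413/577 = 0.71577
p₀ = P(outcome | unexposed) = 1178/3515 = 0.33514
Under exogeneity and monotonicity, PS = (p₁ − p₀) / (1 − p₀).
PS = (0.71577 − 0.33514) / (1 − 0.33514) = 0.38064 / 0.66486 ≈ 0.5725

PS ≈ 0.573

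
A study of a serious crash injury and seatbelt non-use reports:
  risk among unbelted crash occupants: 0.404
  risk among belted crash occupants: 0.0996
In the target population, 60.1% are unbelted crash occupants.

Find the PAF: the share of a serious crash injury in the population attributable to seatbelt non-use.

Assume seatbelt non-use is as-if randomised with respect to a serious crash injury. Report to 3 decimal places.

PAF ≈ 0.647

Let p₁ = 0.404, p₀ = 0.0996.
Overall risk P(Y=1) = π·p₁ + (1−π)·p₀ = 0.601×0.404 + 0.399×0.0996 = 0.28254.
Under exogeneity, PAF = [P(Y=1) − p₀] / P(Y=1).
PAF = (0.28254 − 0.0996) / 0.28254 ≈ 0.6475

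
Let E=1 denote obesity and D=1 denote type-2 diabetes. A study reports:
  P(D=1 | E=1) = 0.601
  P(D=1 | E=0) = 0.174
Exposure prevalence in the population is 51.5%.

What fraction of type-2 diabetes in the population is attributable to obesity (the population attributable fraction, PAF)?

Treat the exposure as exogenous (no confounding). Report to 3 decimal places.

Let p₁ = 0.601, p₀ = 0.174.
Overall risk P(Y=1) = π·p₁ + (1−π)·p₀ = 0.515×0.601 + 0.485×0.174 = 0.3939.
Under exogeneity, PAF = [P(Y=1) − p₀] / P(Y=1).
PAF = (0.3939 − 0.174) / 0.3939 ≈ 0.5583

PAF ≈ 0.558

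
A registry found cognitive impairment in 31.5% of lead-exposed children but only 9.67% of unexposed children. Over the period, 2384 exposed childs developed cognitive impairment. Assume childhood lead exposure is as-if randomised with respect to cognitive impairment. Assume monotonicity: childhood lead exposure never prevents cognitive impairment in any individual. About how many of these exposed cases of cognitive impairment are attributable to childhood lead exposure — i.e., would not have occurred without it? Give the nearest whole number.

about 1652 cases

p₁ = 0.315, p₀ = 0.0967.
PN = (p₁ − p₀)/p₁ = (0.315 − 0.0967) / 0.315 ≈ 0.69302.
Attributable cases ≈ PN × (exposed cases) = 0.69302 × 2384 ≈ 1652.15.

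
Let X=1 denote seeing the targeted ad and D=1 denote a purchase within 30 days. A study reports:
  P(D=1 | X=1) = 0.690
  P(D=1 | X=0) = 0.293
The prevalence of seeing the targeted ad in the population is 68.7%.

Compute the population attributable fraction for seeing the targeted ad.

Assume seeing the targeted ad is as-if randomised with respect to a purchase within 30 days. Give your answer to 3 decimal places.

PAF ≈ 0.482

Let p₁ = 0.69, p₀ = 0.293.
Overall risk P(Y=1) = π·p₁ + (1−π)·p₀ = 0.687×0.69 + 0.313×0.293 = 0.56574.
Under exogeneity, PAF = [P(Y=1) − p₀] / P(Y=1).
PAF = (0.56574 − 0.293) / 0.56574 ≈ 0.4821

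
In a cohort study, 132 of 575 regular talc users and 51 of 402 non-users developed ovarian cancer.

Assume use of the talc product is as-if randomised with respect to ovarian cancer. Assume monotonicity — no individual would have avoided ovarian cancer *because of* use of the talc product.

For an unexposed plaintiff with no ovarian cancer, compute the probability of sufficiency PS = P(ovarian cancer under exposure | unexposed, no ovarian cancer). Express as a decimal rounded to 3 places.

p₁ = P(outcome | exposed) = 132/575 = 0.22957
p₀ = P(outcome | unexposed) = 51/402 = 0.12687
Under exogeneity and monotonicity, PS = (p₁ − p₀) / (1 − p₀).
PS = (0.22957 − 0.12687) / (1 − 0.12687) = 0.1027 / 0.87313 ≈ 0.1176

PS ≈ 0.118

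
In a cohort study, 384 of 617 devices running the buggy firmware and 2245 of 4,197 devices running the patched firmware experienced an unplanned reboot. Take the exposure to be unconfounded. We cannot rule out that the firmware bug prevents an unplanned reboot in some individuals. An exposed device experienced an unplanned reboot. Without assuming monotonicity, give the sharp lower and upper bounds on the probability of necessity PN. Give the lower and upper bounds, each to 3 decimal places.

0.141 ≤ PN ≤ 0.747

p₁ = P(outcome | exposed) = 384/617 = 0.62237
p₀ = P(outcome | unexposed) = 2245/4197 = 0.53491
Under exogeneity alone the bounds on PN are max{0,(p₁−p₀)/p₁} ≤ PN ≤ min{1,(1−p₀)/p₁}.
  lower = (p₁ − p₀)/p₁ = 0.08746 / 0.62237 ≈ 0.1405
  upper = min{1, (1 − p₀)/p₁} = 0.46509 / 0.62237 ≈ 0.7473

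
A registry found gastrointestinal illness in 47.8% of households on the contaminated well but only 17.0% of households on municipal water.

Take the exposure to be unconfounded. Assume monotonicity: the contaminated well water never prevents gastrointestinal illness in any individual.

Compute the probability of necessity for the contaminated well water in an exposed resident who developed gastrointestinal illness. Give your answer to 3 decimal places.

PN ≈ 0.644

p₁ = 0.478, p₀ = 0.17.
Under exogeneity and monotonicity, PN = (p₁ − p₀) / p₁.
PN = (0.478 − 0.17) / 0.478 = 0.308 / 0.478 ≈ 0.6444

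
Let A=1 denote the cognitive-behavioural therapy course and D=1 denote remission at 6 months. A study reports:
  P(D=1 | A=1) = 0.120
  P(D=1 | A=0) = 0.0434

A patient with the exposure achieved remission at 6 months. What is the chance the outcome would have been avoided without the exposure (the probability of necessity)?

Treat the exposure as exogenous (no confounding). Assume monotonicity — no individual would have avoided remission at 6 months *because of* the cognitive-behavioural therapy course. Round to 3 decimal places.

Let p₁ = 0.12, p₀ = 0.0434.
Under exogeneity and monotonicity, PN = (p₁ − p₀) / p₁.
PN = (0.12 − 0.0434) / 0.12 = 0.0766 / 0.12 ≈ 0.6383

PN ≈ 0.638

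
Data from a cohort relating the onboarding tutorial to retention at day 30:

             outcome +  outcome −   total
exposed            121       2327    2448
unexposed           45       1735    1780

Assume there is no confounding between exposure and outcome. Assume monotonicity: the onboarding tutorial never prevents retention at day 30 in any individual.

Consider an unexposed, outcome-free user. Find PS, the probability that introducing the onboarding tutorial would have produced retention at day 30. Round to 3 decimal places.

p₁ = P(outcome | exposed) = 121/2448 = 0.049428
p₀ = P(outcome | unexposed) = 45/1780 = 0.025281
Under exogeneity and monotonicity, PS = (p₁ − p₀)/(1 − p₀).
PS = (0.049428 − 0.025281) / 0.97472 ≈ 0.0248

PS ≈ 0.025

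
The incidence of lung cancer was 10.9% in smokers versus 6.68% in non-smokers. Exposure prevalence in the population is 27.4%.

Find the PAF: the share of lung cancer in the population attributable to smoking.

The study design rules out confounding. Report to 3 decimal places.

PAF ≈ 0.148

p₁ = 0.109, p₀ = 0.0668.
Overall risk P(Y=1) = π·p₁ + (1−π)·p₀ = 0.274×0.109 + 0.726×0.0668 = 0.078363.
Under exogeneity, PAF = [P(Y=1) − p₀] / P(Y=1).
PAF = (0.078363 − 0.0668) / 0.078363 ≈ 0.1476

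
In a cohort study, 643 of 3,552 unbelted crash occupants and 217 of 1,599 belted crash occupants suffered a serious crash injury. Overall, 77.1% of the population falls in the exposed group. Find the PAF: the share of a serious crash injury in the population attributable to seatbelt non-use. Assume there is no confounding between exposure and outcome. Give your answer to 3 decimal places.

PAF ≈ 0.205

p₁ = P(outcome | exposed) = 643/3552 = 0.18102
p₀ = P(outcome | unexposed) = 217/1599 = 0.13571
Overall risk P(Y=1) = π·p₁ + (1−π)·p₀ = 0.771×0.18102 + 0.229×0.13571 = 0.17065.
Under exogeneity, PAF = [P(Y=1) − p₀] / P(Y=1).
PAF = (0.17065 − 0.13571) / 0.17065 ≈ 0.2047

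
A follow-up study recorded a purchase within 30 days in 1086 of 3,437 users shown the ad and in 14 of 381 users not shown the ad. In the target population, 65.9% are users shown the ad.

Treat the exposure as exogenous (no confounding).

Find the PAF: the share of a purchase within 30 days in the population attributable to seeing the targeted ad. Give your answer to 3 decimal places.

PAF ≈ 0.834

p₁ = P(outcome | exposed) = 1086/3437 = 0.31597
p₀ = P(outcome | unexposed) = 14/381 = 0.036745
Overall risk P(Y=1) = π·p₁ + (1−π)·p₀ = 0.659×0.31597 + 0.341×0.036745 = 0.22076.
Under exogeneity, PAF = [P(Y=1) − p₀] / P(Y=1).
PAF = (0.22076 − 0.036745) / 0.22076 ≈ 0.8335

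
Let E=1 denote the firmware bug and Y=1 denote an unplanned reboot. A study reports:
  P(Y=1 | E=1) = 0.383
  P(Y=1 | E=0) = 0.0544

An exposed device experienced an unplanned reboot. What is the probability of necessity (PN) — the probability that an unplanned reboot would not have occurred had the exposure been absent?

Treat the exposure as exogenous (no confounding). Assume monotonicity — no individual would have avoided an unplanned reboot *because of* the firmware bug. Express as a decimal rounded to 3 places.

Let p₁ = 0.383, p₀ = 0.0544.
Under exogeneity and monotonicity, PN = (p₁ − p₀) / p₁.
PN = (0.383 − 0.0544) / 0.383 = 0.3286 / 0.383 ≈ 0.8580

PN ≈ 0.858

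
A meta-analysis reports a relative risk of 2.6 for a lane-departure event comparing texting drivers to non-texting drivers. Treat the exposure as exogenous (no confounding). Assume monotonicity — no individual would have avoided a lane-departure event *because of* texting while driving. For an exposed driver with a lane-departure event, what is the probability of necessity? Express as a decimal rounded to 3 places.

PN ≈ 0.615

Under exogeneity and monotonicity, PN = (RR − 1) / RR = 1 − 1/RR.
PN = (2.6 − 1) / 2.6 = 1.6 / 2.6 ≈ 0.6154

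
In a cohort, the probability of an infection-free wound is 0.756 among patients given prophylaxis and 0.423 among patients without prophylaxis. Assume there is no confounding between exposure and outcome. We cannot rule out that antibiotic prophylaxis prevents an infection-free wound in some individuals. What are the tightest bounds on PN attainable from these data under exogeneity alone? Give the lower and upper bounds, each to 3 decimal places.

Let p₁ = 0.756, p₀ = 0.423.
Under exogeneity alone the bounds on PN are max{0,(p₁−p₀)/p₁} ≤ PN ≤ min{1,(1−p₀)/p₁}.
  lower = (p₁ − p₀)/p₁ = 0.333 / 0.756 ≈ 0.4405
  upper = min{1, (1 − p₀)/p₁} = 0.577 / 0.756 ≈ 0.7632

0.440 ≤ PN ≤ 0.763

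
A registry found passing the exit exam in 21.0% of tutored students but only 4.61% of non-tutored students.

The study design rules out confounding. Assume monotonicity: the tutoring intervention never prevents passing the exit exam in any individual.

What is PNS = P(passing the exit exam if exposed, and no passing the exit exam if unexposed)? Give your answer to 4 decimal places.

p₁ = 0.21, p₀ = 0.0461.
Under exogeneity and monotonicity, PNS = p₁ − p₀.
PNS = 0.21 − 0.0461 = 0.1639

PNS ≈ 0.1639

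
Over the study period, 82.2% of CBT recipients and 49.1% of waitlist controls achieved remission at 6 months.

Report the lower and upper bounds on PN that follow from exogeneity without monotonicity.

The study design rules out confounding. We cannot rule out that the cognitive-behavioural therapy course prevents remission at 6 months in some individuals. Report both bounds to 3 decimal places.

p₁ = 0.822, p₀ = 0.491.
Under exogeneity alone the bounds on PN are max{0,(p₁−p₀)/p₁} ≤ PN ≤ min{1,(1−p₀)/p₁}.
  lower = (p₁ − p₀)/p₁ = 0.331 / 0.822 ≈ 0.4027
  upper = min{1, (1 − p₀)/p₁} = 0.509 / 0.822 ≈ 0.6192

0.403 ≤ PN ≤ 0.619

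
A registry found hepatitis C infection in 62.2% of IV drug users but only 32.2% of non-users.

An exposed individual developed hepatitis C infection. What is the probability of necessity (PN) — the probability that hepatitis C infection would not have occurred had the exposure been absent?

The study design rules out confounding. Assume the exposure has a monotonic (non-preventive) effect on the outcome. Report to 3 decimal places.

PN ≈ 0.482

p₁ = 0.622, p₀ = 0.322.
Under exogeneity and monotonicity, PN = (p₁ − p₀) / p₁.
PN = (0.622 − 0.322) / 0.622 = 0.3 / 0.622 ≈ 0.4823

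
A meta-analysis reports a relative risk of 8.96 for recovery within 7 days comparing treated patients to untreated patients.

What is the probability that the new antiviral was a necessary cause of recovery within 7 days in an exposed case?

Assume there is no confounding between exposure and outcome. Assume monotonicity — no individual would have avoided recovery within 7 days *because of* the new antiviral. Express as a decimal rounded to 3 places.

Under exogeneity and monotonicity, PN = (RR − 1) / RR = 1 − 1/RR.
PN = (8.96 − 1) / 8.96 = 7.96 / 8.96 ≈ 0.8884

PN ≈ 0.888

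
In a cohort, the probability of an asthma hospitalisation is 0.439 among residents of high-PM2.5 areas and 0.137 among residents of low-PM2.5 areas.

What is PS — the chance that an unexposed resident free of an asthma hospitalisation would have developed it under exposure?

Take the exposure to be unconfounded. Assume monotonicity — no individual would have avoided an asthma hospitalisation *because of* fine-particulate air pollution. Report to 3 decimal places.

PS ≈ 0.350

Let p₁ = 0.439, p₀ = 0.137.
Under exogeneity and monotonicity, PS = (p₁ − p₀) / (1 − p₀).
PS = (0.439 − 0.137) / (1 − 0.137) = 0.302 / 0.863 ≈ 0.3499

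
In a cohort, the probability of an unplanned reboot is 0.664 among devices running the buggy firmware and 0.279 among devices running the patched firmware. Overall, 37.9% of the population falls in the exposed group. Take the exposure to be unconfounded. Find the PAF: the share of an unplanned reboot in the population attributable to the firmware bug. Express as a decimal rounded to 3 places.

Let p₁ = 0.664, p₀ = 0.279.
Overall risk P(Y=1) = π·p₁ + (1−π)·p₀ = 0.379×0.664 + 0.621×0.279 = 0.42492.
Under exogeneity, PAF = [P(Y=1) − p₀] / P(Y=1).
PAF = (0.42492 − 0.279) / 0.42492 ≈ 0.3434

PAF ≈ 0.343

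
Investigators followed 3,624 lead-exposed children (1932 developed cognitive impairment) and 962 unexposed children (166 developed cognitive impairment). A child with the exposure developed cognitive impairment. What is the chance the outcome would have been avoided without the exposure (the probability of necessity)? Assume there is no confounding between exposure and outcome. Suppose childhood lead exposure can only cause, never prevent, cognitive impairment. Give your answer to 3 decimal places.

PN ≈ 0.676

p₁ = P(outcome | exposed) = 1932/3624 = 0.53311
p₀ = P(outcome | unexposed) = 166/962 = 0.17256
Under exogeneity and monotonicity, PN = (p₁ − p₀) / p₁.
PN = (0.53311 − 0.17256) / 0.53311 = 0.36056 / 0.53311 ≈ 0.6763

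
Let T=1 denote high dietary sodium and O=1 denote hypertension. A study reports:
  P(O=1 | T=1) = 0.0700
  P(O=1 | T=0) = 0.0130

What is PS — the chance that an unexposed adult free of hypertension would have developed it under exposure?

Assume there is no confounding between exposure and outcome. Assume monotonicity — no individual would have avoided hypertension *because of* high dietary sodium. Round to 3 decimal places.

Let p₁ = 0.07, p₀ = 0.013.
Under exogeneity and monotonicity, PS = (p₁ − p₀) / (1 − p₀).
PS = (0.07 − 0.013) / (1 − 0.013) = 0.057 / 0.987 ≈ 0.0578

PS ≈ 0.058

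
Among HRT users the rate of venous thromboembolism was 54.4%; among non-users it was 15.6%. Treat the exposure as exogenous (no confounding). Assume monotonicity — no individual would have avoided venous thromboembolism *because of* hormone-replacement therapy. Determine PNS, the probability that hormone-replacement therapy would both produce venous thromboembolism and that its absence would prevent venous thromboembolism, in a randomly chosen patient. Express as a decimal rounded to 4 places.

p₁ = 0.544, p₀ = 0.156.
Under exogeneity and monotonicity, PNS = p₁ − p₀.
PNS = 0.544 − 0.156 = 0.388

PNS ≈ 0.3880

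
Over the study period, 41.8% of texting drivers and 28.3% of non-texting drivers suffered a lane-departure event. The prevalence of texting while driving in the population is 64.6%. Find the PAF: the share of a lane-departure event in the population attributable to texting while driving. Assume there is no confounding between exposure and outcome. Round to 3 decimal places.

p₁ = 0.418, p₀ = 0.283.
Overall risk P(Y=1) = π·p₁ + (1−π)·p₀ = 0.646×0.418 + 0.354×0.283 = 0.37021.
Under exogeneity, PAF = [P(Y=1) − p₀] / P(Y=1).
PAF = (0.37021 − 0.283) / 0.37021 ≈ 0.2356

PAF ≈ 0.236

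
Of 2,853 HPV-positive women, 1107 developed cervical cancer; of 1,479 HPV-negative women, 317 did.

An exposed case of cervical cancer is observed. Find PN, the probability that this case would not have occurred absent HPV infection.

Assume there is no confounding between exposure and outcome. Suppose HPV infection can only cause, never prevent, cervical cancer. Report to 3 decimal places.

p₁ = P(outcome | exposed) = 1107/2853 = 0.38801
p₀ = P(outcome | unexposed) = 317/1479 = 0.21433
Under exogeneity and monotonicity, PN = (p₁ − p₀) / p₁.
PN = (0.38801 − 0.21433) / 0.38801 = 0.17368 / 0.38801 ≈ 0.4476

PN ≈ 0.448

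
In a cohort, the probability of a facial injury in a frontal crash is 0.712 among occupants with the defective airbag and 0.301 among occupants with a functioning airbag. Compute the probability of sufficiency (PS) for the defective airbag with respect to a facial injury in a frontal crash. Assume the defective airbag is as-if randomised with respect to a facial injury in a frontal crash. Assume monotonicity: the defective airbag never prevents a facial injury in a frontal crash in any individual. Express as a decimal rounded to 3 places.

PS ≈ 0.588

Let p₁ = 0.712, p₀ = 0.301.
Under exogeneity and monotonicity, PS = (p₁ − p₀) / (1 − p₀).
PS = (0.712 − 0.301) / (1 − 0.301) = 0.411 / 0.699 ≈ 0.5880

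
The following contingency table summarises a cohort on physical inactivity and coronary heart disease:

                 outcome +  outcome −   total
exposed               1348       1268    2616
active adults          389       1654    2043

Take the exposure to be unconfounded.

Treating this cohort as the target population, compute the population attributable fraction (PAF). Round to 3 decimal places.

p₁ = P(outcome | exposed) = 1348/2616 = 0.51529
p₀ = P(outcome | unexposed) = 389/2043 = 0.19041
Exposure prevalence π = 2616/4659 = 0.56149; overall risk P(Y=1) = 0.37283.
Under exogeneity, PAF = [P(Y=1) − p₀]/P(Y=1).
PAF = (0.37283 − 0.19041) / 0.37283 ≈ 0.4893

PAF ≈ 0.489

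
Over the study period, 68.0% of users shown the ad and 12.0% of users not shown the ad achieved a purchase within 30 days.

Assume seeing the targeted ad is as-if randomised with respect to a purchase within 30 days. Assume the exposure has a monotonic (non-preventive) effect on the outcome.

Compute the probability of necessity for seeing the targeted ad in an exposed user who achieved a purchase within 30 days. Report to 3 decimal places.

PN ≈ 0.824

p₁ = 0.68, p₀ = 0.12.
Under exogeneity and monotonicity, PN = (p₁ − p₀) / p₁.
PN = (0.68 − 0.12) / 0.68 = 0.56 / 0.68 ≈ 0.8235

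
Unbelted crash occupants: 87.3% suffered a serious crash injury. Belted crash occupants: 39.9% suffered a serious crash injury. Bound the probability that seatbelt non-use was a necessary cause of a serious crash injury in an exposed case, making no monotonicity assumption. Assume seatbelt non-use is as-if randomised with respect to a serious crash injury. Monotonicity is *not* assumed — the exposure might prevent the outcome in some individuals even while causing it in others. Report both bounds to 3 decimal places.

0.543 ≤ PN ≤ 0.688

p₁ = 0.873, p₀ = 0.399.
Under exogeneity alone the bounds on PN are max{0,(p₁−p₀)/p₁} ≤ PN ≤ min{1,(1−p₀)/p₁}.
  lower = (p₁ − p₀)/p₁ = 0.474 / 0.873 ≈ 0.5430
  upper = min{1, (1 − p₀)/p₁} = 0.601 / 0.873 ≈ 0.6884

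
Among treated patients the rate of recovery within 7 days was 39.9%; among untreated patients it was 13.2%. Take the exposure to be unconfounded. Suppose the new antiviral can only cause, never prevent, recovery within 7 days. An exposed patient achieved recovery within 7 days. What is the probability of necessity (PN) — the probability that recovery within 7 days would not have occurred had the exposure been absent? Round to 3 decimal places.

p₁ = 0.399, p₀ = 0.132.
Under exogeneity and monotonicity, PN = (p₁ − p₀) / p₁.
PN = (0.399 − 0.132) / 0.399 = 0.267 / 0.399 ≈ 0.6692

PN ≈ 0.669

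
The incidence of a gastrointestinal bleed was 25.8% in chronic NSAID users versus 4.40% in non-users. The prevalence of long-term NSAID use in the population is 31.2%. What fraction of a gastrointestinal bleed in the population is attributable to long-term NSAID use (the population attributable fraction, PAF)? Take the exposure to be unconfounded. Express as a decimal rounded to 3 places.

p₁ = 0.258, p₀ = 0.044.
Overall risk P(Y=1) = π·p₁ + (1−π)·p₀ = 0.312×0.258 + 0.688×0.044 = 0.11077.
Under exogeneity, PAF = [P(Y=1) − p₀] / P(Y=1).
PAF = (0.11077 − 0.044) / 0.11077 ≈ 0.6028

PAF ≈ 0.603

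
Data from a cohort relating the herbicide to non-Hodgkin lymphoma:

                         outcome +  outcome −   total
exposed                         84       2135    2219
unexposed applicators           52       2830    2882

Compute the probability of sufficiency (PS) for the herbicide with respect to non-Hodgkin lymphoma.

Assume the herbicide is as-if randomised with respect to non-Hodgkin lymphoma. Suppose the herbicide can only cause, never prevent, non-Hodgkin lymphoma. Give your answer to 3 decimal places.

PS ≈ 0.020

p₁ = P(outcome | exposed) = 84/2219 = 0.037855
p₀ = P(outcome | unexposed) = 52/2882 = 0.018043
Under exogeneity and monotonicity, PS = (p₁ − p₀)/(1 − p₀).
PS = (0.037855 − 0.018043) / 0.98196 ≈ 0.0202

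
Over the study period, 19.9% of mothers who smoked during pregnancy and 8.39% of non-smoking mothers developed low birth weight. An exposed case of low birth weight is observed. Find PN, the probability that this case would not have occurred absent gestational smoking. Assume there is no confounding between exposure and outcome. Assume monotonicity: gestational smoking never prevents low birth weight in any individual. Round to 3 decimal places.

PN ≈ 0.578

p₁ = 0.199, p₀ = 0.0839.
Under exogeneity and monotonicity, PN = (p₁ − p₀) / p₁.
PN = (0.199 − 0.0839) / 0.199 = 0.1151 / 0.199 ≈ 0.5784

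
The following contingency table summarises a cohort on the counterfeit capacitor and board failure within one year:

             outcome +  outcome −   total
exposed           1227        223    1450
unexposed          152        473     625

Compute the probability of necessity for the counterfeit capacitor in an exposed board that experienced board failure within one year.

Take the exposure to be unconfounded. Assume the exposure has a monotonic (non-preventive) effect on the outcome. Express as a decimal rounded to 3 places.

p₁ = P(outcome | exposed) = 1227/1450 = 0.84621
p₀ = P(outcome | unexposed) = 152/625 = 0.2432
Under exogeneity and monotonicity, PN = (p₁ − p₀)/p₁.
PN = (0.84621 − 0.2432) / 0.84621 ≈ 0.7126

PN ≈ 0.713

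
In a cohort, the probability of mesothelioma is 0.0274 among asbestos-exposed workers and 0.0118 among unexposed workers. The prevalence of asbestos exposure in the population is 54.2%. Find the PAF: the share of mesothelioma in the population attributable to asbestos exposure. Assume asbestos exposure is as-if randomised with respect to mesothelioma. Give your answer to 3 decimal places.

PAF ≈ 0.417

Let p₁ = 0.0274, p₀ = 0.0118.
Overall risk P(Y=1) = π·p₁ + (1−π)·p₀ = 0.542×0.0274 + 0.458×0.0118 = 0.020255.
Under exogeneity, PAF = [P(Y=1) − p₀] / P(Y=1).
PAF = (0.020255 − 0.0118) / 0.020255 ≈ 0.4174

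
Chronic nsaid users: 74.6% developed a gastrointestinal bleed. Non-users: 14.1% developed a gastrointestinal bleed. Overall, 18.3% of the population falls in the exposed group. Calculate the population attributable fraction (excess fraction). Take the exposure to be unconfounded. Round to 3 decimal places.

PAF ≈ 0.440

p₁ = 0.746, p₀ = 0.141.
Overall risk P(Y=1) = π·p₁ + (1−π)·p₀ = 0.183×0.746 + 0.817×0.141 = 0.25171.
Under exogeneity, PAF = [P(Y=1) − p₀] / P(Y=1).
PAF = (0.25171 − 0.141) / 0.25171 ≈ 0.4398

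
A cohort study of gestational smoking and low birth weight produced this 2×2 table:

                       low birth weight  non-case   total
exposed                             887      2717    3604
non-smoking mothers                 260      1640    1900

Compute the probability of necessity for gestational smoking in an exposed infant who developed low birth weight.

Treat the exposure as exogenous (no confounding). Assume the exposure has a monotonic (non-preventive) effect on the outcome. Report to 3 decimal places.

PN ≈ 0.444

p₁ = P(outcome | exposed) = 887/3604 = 0.24612
p₀ = P(outcome | unexposed) = 260/1900 = 0.13684
Under exogeneity and monotonicity, PN = (p₁ − p₀) / p₁.
PN = (0.24612 − 0.13684) / 0.24612 = 0.10927 / 0.24612 ≈ 0.4440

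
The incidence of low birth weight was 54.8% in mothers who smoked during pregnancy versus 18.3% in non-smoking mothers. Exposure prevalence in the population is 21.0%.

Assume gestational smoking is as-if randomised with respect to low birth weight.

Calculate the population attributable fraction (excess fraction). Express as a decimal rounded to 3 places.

p₁ = 0.548, p₀ = 0.183.
Overall risk P(Y=1) = π·p₁ + (1−π)·p₀ = 0.21×0.548 + 0.79×0.183 = 0.25965.
Under exogeneity, PAF = [P(Y=1) − p₀] / P(Y=1).
PAF = (0.25965 − 0.183) / 0.25965 ≈ 0.2952

PAF ≈ 0.295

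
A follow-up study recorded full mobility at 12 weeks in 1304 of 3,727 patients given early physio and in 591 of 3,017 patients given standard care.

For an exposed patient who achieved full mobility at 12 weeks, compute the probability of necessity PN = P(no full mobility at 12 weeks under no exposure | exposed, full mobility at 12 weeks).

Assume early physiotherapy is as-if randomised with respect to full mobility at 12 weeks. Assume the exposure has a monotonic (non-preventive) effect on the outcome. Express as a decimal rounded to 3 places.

p₁ = P(outcome | exposed) = 1304/3727 = 0.34988
p₀ = P(outcome | unexposed) = 591/3017 = 0.19589
Under exogeneity and monotonicity, PN = (p₁ − p₀) / p₁.
PN = (0.34988 − 0.19589) / 0.34988 = 0.15399 / 0.34988 ≈ 0.4401

PN ≈ 0.440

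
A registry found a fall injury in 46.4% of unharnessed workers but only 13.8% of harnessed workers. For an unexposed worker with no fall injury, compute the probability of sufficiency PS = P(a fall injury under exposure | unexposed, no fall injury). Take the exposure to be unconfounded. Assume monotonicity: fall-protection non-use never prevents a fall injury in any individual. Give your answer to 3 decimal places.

PS ≈ 0.378

p₁ = 0.464, p₀ = 0.138.
Under exogeneity and monotonicity, PS = (p₁ − p₀) / (1 − p₀).
PS = (0.464 − 0.138) / (1 − 0.138) = 0.326 / 0.862 ≈ 0.3782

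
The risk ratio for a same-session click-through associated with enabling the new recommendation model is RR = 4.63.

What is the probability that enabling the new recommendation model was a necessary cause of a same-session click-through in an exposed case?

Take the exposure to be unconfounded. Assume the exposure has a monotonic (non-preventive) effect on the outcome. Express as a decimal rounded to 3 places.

PN ≈ 0.784

Under exogeneity and monotonicity, PN = (RR − 1) / RR = 1 − 1/RR.
PN = (4.63 − 1) / 4.63 = 3.63 / 4.63 ≈ 0.7840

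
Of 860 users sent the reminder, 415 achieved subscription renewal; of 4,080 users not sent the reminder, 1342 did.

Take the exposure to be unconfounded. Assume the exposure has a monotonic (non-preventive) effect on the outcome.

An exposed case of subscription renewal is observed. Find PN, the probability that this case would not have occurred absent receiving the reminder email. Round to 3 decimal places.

PN ≈ 0.318

p₁ = P(outcome | exposed) = 415/860 = 0.48256
p₀ = P(outcome | unexposed) = 1342/4080 = 0.32892
Under exogeneity and monotonicity, PN = (p₁ − p₀) / p₁.
PN = (0.48256 − 0.32892) / 0.48256 = 0.15364 / 0.48256 ≈ 0.3184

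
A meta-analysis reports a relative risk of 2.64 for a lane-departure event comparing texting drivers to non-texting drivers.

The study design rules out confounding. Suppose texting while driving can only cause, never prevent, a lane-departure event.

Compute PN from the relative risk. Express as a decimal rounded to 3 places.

Under exogeneity and monotonicity, PN = (RR − 1) / RR = 1 − 1/RR.
PN = (2.64 − 1) / 2.64 = 1.64 / 2.64 ≈ 0.6212

PN ≈ 0.621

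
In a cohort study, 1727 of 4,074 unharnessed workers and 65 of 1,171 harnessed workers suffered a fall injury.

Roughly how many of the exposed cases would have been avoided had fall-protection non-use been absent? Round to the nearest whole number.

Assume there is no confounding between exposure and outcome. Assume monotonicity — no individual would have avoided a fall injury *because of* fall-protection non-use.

p₁ = P(outcome | exposed) = 1727/4074 = 0.42391
p₀ = P(outcome | unexposed) = 65/1171 = 0.055508
PN = (p₁ − p₀)/p₁ = (0.42391 − 0.055508) / 0.42391 ≈ 0.86906.
Attributable cases ≈ PN × (exposed cases) = 0.86906 × 1727 ≈ 1500.86.

about 1501 cases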